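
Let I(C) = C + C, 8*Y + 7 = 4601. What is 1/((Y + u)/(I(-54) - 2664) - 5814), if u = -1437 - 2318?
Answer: -3696/21484303 ≈ -0.00017203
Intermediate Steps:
Y = 2297/4 (Y = -7/8 + (⅛)*4601 = -7/8 + 4601/8 = 2297/4 ≈ 574.25)
u = -3755
I(C) = 2*C
1/((Y + u)/(I(-54) - 2664) - 5814) = 1/((2297/4 - 3755)/(2*(-54) - 2664) - 5814) = 1/(-12723/(4*(-108 - 2664)) - 5814) = 1/(-12723/4/(-2772) - 5814) = 1/(-12723/4*(-1/2772) - 5814) = 1/(4241/3696 - 5814) = 1/(-21484303/3696) = -3696/21484303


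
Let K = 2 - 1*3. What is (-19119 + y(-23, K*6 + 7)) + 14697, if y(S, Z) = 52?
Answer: -4370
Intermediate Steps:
K = -1 (K = 2 - 3 = -1)
(-19119 + y(-23, K*6 + 7)) + 14697 = (-19119 + 52) + 14697 = -19067 + 14697 = -4370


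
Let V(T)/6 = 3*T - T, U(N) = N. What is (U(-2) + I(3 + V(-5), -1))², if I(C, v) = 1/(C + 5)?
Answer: 11025/2704 ≈ 4.0773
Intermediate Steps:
V(T) = 12*T (V(T) = 6*(3*T - T) = 6*(2*T) = 12*T)
I(C, v) = 1/(5 + C)
(U(-2) + I(3 + V(-5), -1))² = (-2 + 1/(5 + (3 + 12*(-5))))² = (-2 + 1/(5 + (3 - 60)))² = (-2 + 1/(5 - 57))² = (-2 + 1/(-52))² = (-2 - 1/52)² = (-105/52)² = 11025/2704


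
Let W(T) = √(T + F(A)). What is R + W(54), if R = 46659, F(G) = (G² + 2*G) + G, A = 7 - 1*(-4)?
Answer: 46659 + 4*√13 ≈ 46673.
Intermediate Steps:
A = 11 (A = 7 + 4 = 11)
F(G) = G² + 3*G
W(T) = √(154 + T) (W(T) = √(T + 11*(3 + 11)) = √(T + 11*14) = √(T + 154) = √(154 + T))
R + W(54) = 46659 + √(154 + 54) = 46659 + √208 = 46659 + 4*√13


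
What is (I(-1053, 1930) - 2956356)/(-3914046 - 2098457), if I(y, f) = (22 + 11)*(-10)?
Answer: 2956686/6012503 ≈ 0.49176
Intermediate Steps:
I(y, f) = -330 (I(y, f) = 33*(-10) = -330)
(I(-1053, 1930) - 2956356)/(-3914046 - 2098457) = (-330 - 2956356)/(-3914046 - 2098457) = -2956686/(-6012503) = -2956686*(-1/6012503) = 2956686/6012503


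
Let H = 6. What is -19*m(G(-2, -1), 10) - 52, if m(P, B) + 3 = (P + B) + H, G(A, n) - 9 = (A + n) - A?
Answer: -451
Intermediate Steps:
G(A, n) = 9 + n (G(A, n) = 9 + ((A + n) - A) = 9 + n)
m(P, B) = 3 + B + P (m(P, B) = -3 + ((P + B) + 6) = -3 + ((B + P) + 6) = -3 + (6 + B + P) = 3 + B + P)
-19*m(G(-2, -1), 10) - 52 = -19*(3 + 10 + (9 - 1)) - 52 = -19*(3 + 10 + 8) - 52 = -19*21 - 52 = -399 - 52 = -451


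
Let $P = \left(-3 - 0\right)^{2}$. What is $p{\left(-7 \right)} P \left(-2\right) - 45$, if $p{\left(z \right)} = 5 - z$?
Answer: $-261$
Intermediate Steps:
$P = 9$ ($P = \left(-3 + \left(-4 + 4\right)\right)^{2} = \left(-3 + 0\right)^{2} = \left(-3\right)^{2} = 9$)
$p{\left(-7 \right)} P \left(-2\right) - 45 = \left(5 - -7\right) 9 \left(-2\right) - 45 = \left(5 + 7\right) \left(-18\right) - 45 = 12 \left(-18\right) - 45 = -216 - 45 = -261$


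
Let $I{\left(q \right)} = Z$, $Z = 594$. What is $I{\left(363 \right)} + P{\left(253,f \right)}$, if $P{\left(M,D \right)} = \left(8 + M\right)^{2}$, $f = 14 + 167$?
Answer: $68715$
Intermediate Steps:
$f = 181$
$I{\left(q \right)} = 594$
$I{\left(363 \right)} + P{\left(253,f \right)} = 594 + \left(8 + 253\right)^{2} = 594 + 261^{2} = 594 + 68121 = 68715$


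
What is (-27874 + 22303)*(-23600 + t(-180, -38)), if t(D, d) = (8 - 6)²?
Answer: 131453316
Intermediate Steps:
t(D, d) = 4 (t(D, d) = 2² = 4)
(-27874 + 22303)*(-23600 + t(-180, -38)) = (-27874 + 22303)*(-23600 + 4) = -5571*(-23596) = 131453316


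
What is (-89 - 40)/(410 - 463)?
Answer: 129/53 ≈ 2.4340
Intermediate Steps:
(-89 - 40)/(410 - 463) = -129/(-53) = -129*(-1/53) = 129/53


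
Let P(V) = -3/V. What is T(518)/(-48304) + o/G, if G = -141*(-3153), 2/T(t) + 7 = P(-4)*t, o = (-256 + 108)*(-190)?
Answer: 259096897987/4096290287124 ≈ 0.063252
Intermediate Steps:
o = 28120 (o = -148*(-190) = 28120)
T(t) = 2/(-7 + 3*t/4) (T(t) = 2/(-7 + (-3/(-4))*t) = 2/(-7 + (-3*(-1/4))*t) = 2/(-7 + 3*t/4))
G = 444573
T(518)/(-48304) + o/G = (8/(-28 + 3*518))/(-48304) + 28120/444573 = (8/(-28 + 1554))*(-1/48304) + 28120*(1/444573) = (8/1526)*(-1/48304) + 28120/444573 = (8*(1/1526))*(-1/48304) + 28120/444573 = (4/763)*(-1/48304) + 28120/444573 = -1/9213988 + 28120/444573 = 259096897987/4096290287124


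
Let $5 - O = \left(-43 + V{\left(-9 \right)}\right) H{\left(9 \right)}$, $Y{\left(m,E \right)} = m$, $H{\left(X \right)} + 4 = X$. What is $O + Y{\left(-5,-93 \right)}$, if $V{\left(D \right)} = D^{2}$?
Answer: $-190$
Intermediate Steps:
$H{\left(X \right)} = -4 + X$
$O = -185$ ($O = 5 - \left(-43 + \left(-9\right)^{2}\right) \left(-4 + 9\right) = 5 - \left(-43 + 81\right) 5 = 5 - 38 \cdot 5 = 5 - 190 = -185$)
$O + Y{\left(-5,-93 \right)} = -185 - 5 = -190$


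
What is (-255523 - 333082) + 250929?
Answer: -337676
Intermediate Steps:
(-255523 - 333082) + 250929 = -588605 + 250929 = -337676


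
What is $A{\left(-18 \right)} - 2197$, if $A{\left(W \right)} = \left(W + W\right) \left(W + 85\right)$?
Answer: $-4609$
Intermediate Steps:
$A{\left(W \right)} = 2 W \left(85 + W\right)$
$A{\left(-18 \right)} - 2197 = 2 \left(-18\right) \left(85 - 18\right) - 2197 = 2 \left(-18\right) 67 - 2197 = -2412 - 2197 = -4609$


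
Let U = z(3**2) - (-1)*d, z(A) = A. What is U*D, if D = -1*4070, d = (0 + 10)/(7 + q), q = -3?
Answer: -46805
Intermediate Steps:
d = 5/2 (d = (0 + 10)/(7 - 3) = 10/4 = 10*(1/4) = 5/2 ≈ 2.5000)
D = -4070
U = 23/2 (U = 3**2 - (-1)*5/2 = 9 - 1*(-5/2) = 9 + 5/2 = 23/2 ≈ 11.500)
U*D = (23/2)*(-4070) = -46805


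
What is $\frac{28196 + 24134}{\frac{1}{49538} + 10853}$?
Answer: $\frac{518464708}{107527183} \approx 4.8217$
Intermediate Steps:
$\frac{28196 + 24134}{\frac{1}{49538} + 10853} = \frac{52330}{\frac{1}{49538} + 10853} = \frac{52330}{\frac{537635915}{49538}} = 52330 \cdot \frac{49538}{537635915} = \frac{518464708}{107527183}$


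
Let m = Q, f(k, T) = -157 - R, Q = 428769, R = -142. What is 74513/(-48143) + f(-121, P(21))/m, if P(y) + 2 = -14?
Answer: -10649862214/6880741989 ≈ -1.5478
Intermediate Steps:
P(y) = -16 (P(y) = -2 - 14 = -16)
f(k, T) = -15 (f(k, T) = -157 - 1*(-142) = -157 + 142 = -15)
m = 428769
74513/(-48143) + f(-121, P(21))/m = 74513/(-48143) - 15/428769 = 74513*(-1/48143) - 15*1/428769 = -74513/48143 - 5/142923 = -10649862214/6880741989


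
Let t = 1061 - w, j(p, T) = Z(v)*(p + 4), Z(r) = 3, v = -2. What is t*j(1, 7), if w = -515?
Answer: 23640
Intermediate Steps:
j(p, T) = 12 + 3*p (j(p, T) = 3*(p + 4) = 3*(4 + p) = 12 + 3*p)
t = 1576 (t = 1061 - 1*(-515) = 1061 + 515 = 1576)
t*j(1, 7) = 1576*(12 + 3*1) = 1576*(12 + 3) = 1576*15 = 23640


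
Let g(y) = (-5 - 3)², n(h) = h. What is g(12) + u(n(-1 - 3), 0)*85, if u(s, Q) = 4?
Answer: 404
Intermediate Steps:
g(y) = 64 (g(y) = (-8)² = 64)
g(12) + u(n(-1 - 3), 0)*85 = 64 + 4*85 = 64 + 340 = 404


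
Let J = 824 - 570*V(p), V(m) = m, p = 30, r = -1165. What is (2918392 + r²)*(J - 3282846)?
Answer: -14105782108274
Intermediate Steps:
J = -16276 (J = 824 - 570*30 = 824 - 17100 = -16276)
(2918392 + r²)*(J - 3282846) = (2918392 + (-1165)²)*(-16276 - 3282846) = (2918392 + 1357225)*(-3299122) = 4275617*(-3299122) = -14105782108274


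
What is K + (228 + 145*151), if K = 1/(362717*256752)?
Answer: 2060277716815633/93128315184 ≈ 22123.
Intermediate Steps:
K = 1/93128315184 (K = (1/362717)*(1/256752) = 1/93128315184 ≈ 1.0738e-11)
K + (228 + 145*151) = 1/93128315184 + (228 + 145*151) = 1/93128315184 + (228 + 21895) = 1/93128315184 + 22123 = 2060277716815633/93128315184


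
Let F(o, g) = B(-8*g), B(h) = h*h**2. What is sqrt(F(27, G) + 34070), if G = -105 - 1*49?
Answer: sqrt(1869993238) ≈ 43243.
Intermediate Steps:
G = -154 (G = -105 - 49 = -154)
B(h) = h**3
F(o, g) = -512*g**3 (F(o, g) = (-8*g)**3 = -512*g**3)
sqrt(F(27, G) + 34070) = sqrt(-512*(-154)**3 + 34070) = sqrt(-512*(-3652264) + 34070) = sqrt(1869959168 + 34070) = sqrt(1869993238)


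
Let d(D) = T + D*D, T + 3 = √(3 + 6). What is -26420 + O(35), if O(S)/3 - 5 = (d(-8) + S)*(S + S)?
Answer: -5615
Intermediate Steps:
T = 0 (T = -3 + √(3 + 6) = -3 + √9 = -3 + 3 = 0)
d(D) = D² (d(D) = 0 + D*D = 0 + D² = D²)
O(S) = 15 + 6*S*(64 + S) (O(S) = 15 + 3*(((-8)² + S)*(S + S)) = 15 + 3*((64 + S)*(2*S)) = 15 + 3*(2*S*(64 + S)) = 15 + 6*S*(64 + S))
-26420 + O(35) = -26420 + (15 + 6*35² + 384*35) = -26420 + (15 + 6*1225 + 13440) = -26420 + (15 + 7350 + 13440) = -26420 + 20805 = -5615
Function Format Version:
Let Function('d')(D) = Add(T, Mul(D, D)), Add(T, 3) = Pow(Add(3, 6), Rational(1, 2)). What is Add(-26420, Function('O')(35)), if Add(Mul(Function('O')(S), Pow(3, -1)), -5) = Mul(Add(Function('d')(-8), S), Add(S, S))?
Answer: -5615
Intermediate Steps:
T = 0 (T = Add(-3, Pow(Add(3, 6), Rational(1, 2))) = Add(-3, Pow(9, Rational(1, 2))) = Add(-3, 3) = 0)
Function('d')(D) = Pow(D, 2) (Function('d')(D) = Add(0, Mul(D, D)) = Add(0, Pow(D, 2)) = Pow(D, 2))
Function('O')(S) = Add(15, Mul(6, S, Add(64, S))) (Function('O')(S) = Add(15, Mul(3, Mul(Add(Pow(-8, 2), S), Add(S, S)))) = Add(15, Mul(3, Mul(Add(64, S), Mul(2, S)))) = Add(15, Mul(3, Mul(2, S, Add(64, S)))) = Add(15, Mul(6, S, Add(64, S))))
Add(-26420, Function('O')(35)) = Add(-26420, Add(15, Mul(6, Pow(35, 2)), Mul(384, 35))) = Add(-26420, Add(15, Mul(6, 1225), 13440)) = Add(-26420, Add(15, 7350, 13440)) = Add(-26420, 20805) = -5615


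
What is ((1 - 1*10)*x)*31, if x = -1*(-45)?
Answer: -12555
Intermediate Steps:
x = 45
((1 - 1*10)*x)*31 = ((1 - 1*10)*45)*31 = ((1 - 10)*45)*31 = -9*45*31 = -405*31 = -12555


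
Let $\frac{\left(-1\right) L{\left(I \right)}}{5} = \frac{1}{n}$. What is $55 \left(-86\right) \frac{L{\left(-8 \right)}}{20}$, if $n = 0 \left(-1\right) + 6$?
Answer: $\frac{2365}{12} \approx 197.08$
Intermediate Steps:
$n = 6$ ($n = 0 + 6 = 6$)
$L{\left(I \right)} = - \frac{5}{6}$
$55 \left(-86\right) \frac{L{\left(-8 \right)}}{20} = 55 \left(-86\right) \left(- \frac{5}{6 \cdot 20}\right) = - 4730 \left(\left(- \frac{5}{6}\right) \frac{1}{20}\right) = \left(-4730\right) \left(- \frac{1}{24}\right) = \frac{2365}{12}$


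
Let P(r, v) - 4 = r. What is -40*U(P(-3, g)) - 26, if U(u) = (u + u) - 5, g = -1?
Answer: 94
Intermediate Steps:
P(r, v) = 4 + r
U(u) = -5 + 2*u (U(u) = 2*u - 5 = -5 + 2*u)
-40*U(P(-3, g)) - 26 = -40*(-5 + 2*(4 - 3)) - 26 = -40*(-5 + 2*1) - 26 = -40*(-5 + 2) - 26 = -40*(-3) - 26 = 120 - 26 = 94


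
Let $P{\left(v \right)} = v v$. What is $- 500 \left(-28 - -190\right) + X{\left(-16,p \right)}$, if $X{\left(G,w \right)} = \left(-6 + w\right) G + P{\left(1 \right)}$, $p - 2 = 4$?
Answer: $-80999$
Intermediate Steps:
$p = 6$ ($p = 2 + 4 = 6$)
$P{\left(v \right)} = v^{2}$
$X{\left(G,w \right)} = 1 + G \left(-6 + w\right)$ ($X{\left(G,w \right)} = \left(-6 + w\right) G + 1^{2} = G \left(-6 + w\right) + 1 = 1 + G \left(-6 + w\right)$)
$- 500 \left(-28 - -190\right) + X{\left(-16,p \right)} = - 500 \left(-28 - -190\right) - -1 = - 500 \left(-28 + 190\right) + \left(1 + 96 - 96\right) = \left(-500\right) 162 + 1 = -81000 + 1 = -80999$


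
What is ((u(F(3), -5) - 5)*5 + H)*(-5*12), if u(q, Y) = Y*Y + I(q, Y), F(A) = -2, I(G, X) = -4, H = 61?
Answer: -8460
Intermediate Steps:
u(q, Y) = -4 + Y² (u(q, Y) = Y*Y - 4 = Y² - 4 = -4 + Y²)
((u(F(3), -5) - 5)*5 + H)*(-5*12) = (((-4 + (-5)²) - 5)*5 + 61)*(-5*12) = (((-4 + 25) - 5)*5 + 61)*(-60) = ((21 - 5)*5 + 61)*(-60) = (16*5 + 61)*(-60) = (80 + 61)*(-60) = 141*(-60) = -8460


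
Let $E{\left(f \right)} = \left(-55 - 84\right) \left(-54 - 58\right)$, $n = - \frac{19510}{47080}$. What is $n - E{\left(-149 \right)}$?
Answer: $- \frac{73296095}{4708} \approx -15568.0$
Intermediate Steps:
$n = - \frac{1951}{4708}$ ($n = \left(-19510\right) \frac{1}{47080} = - \frac{1951}{4708} \approx -0.4144$)
$E{\left(f \right)} = 15568$ ($E{\left(f \right)} = \left(-139\right) \left(-112\right) = 15568$)
$n - E{\left(-149 \right)} = - \frac{1951}{4708} - 15568 = - \frac{73296095}{4708}$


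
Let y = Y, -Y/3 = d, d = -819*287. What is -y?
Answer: -705159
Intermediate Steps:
d = -235053
Y = 705159 (Y = -3*(-235053) = 705159)
y = 705159
-y = -1*705159 = -705159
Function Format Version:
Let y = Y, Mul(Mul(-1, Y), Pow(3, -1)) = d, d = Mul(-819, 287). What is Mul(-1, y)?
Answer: -705159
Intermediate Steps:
d = -235053
Y = 705159 (Y = Mul(-3, -235053) = 705159)
y = 705159
Mul(-1, y) = Mul(-1, 705159) = -705159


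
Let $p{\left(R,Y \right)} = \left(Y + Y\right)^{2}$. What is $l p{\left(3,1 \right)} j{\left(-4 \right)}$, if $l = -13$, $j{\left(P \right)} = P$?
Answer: $208$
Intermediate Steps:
$p{\left(R,Y \right)} = 4 Y^{2}$ ($p{\left(R,Y \right)} = \left(2 Y\right)^{2} = 4 Y^{2}$)
$l p{\left(3,1 \right)} j{\left(-4 \right)} = - 13 \cdot 4 \cdot 1^{2} \left(-4\right) = - 13 \cdot 4 \cdot 1 \left(-4\right) = \left(-13\right) 4 \left(-4\right) = \left(-52\right) \left(-4\right) = 208$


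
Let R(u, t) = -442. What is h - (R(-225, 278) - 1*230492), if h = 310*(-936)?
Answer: -59226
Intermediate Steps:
h = -290160
h - (R(-225, 278) - 1*230492) = -290160 - (-442 - 1*230492) = -290160 - (-442 - 230492) = -290160 - 1*(-230934) = -290160 + 230934 = -59226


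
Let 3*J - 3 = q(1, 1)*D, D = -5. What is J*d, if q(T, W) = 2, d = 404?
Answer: -2828/3 ≈ -942.67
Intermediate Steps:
J = -7/3 (J = 1 + (2*(-5))/3 = 1 + (⅓)*(-10) = 1 - 10/3 = -7/3 ≈ -2.3333)
J*d = -7/3*404 = -2828/3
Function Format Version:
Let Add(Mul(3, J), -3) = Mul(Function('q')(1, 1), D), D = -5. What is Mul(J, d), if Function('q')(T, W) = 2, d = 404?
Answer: Rational(-2828, 3) ≈ -942.67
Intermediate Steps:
J = Rational(-7, 3) (J = Add(1, Mul(Rational(1, 3), Mul(2, -5))) = Add(1, Mul(Rational(1, 3), -10)) = Add(1, Rational(-10, 3)) = Rational(-7, 3) ≈ -2.3333)
Mul(J, d) = Mul(Rational(-7, 3), 404) = Rational(-2828, 3)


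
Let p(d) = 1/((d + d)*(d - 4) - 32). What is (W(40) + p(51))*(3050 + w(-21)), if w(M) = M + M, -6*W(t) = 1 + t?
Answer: -146817472/7143 ≈ -20554.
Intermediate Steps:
W(t) = -1/6 - t/6 (W(t) = -(1 + t)/6 = -1/6 - t/6)
w(M) = 2*M
p(d) = 1/(-32 + 2*d*(-4 + d)) (p(d) = 1/((2*d)*(-4 + d) - 32) = 1/(2*d*(-4 + d) - 32) = 1/(-32 + 2*d*(-4 + d)))
(W(40) + p(51))*(3050 + w(-21)) = ((-1/6 - 1/6*40) + 1/(2*(-16 + 51**2 - 4*51)))*(3050 + 2*(-21)) = ((-1/6 - 20/3) + 1/(2*(-16 + 2601 - 204)))*(3050 - 42) = (-41/6 + (1/2)/2381)*3008 = (-41/6 + (1/2)*(1/2381))*3008 = (-41/6 + 1/4762)*3008 = -48809/7143*3008 = -146817472/7143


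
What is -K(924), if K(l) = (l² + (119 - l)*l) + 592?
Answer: -110548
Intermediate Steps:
K(l) = 592 + l² + l*(119 - l) (K(l) = (l² + l*(119 - l)) + 592 = 592 + l² + l*(119 - l))
-K(924) = -(592 + 119*924) = -(592 + 109956) = -1*110548 = -110548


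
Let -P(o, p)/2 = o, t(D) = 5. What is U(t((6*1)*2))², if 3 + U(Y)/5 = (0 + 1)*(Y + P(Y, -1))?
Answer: 1600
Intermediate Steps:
P(o, p) = -2*o
U(Y) = -15 - 5*Y (U(Y) = -15 + 5*((0 + 1)*(Y - 2*Y)) = -15 + 5*(1*(-Y)) = -15 + 5*(-Y) = -15 - 5*Y)
U(t((6*1)*2))² = (-15 - 5*5)² = (-15 - 25)² = (-40)² = 1600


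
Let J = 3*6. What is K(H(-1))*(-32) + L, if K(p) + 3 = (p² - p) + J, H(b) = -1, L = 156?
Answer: -388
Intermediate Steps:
J = 18
K(p) = 15 + p² - p (K(p) = -3 + ((p² - p) + 18) = -3 + (18 + p² - p) = 15 + p² - p)
K(H(-1))*(-32) + L = (15 + (-1)² - 1*(-1))*(-32) + 156 = (15 + 1 + 1)*(-32) + 156 = 17*(-32) + 156 = -544 + 156 = -388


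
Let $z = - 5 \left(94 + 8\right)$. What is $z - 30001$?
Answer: $-30511$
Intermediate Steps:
$z = -510$ ($z = \left(-5\right) 102 = -510$)
$z - 30001 = -510 - 30001 = -30511$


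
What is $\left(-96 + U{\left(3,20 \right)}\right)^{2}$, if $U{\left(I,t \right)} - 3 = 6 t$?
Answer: $729$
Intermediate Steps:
$U{\left(I,t \right)} = 3 + 6 t$
$\left(-96 + U{\left(3,20 \right)}\right)^{2} = \left(-96 + \left(3 + 6 \cdot 20\right)\right)^{2} = \left(-96 + \left(3 + 120\right)\right)^{2} = \left(-96 + 123\right)^{2} = 27^{2} = 729$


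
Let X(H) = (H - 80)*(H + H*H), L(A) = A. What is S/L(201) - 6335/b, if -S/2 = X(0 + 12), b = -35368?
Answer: 250546941/2369656 ≈ 105.73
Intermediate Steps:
X(H) = (-80 + H)*(H + H²)
S = 21216 (S = -2*(0 + 12)*(-80 + (0 + 12)² - 79*(0 + 12)) = -24*(-80 + 12² - 79*12) = -24*(-80 + 144 - 948) = -24*(-884) = -2*(-10608) = 21216)
S/L(201) - 6335/b = 21216/201 - 6335/(-35368) = 21216*(1/201) - 6335*(-1/35368) = 7072/67 + 6335/35368 = 250546941/2369656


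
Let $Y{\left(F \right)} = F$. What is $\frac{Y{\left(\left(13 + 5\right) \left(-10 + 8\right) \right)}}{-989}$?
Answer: $\frac{36}{989} \approx 0.0364$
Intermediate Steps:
$\frac{Y{\left(\left(13 + 5\right) \left(-10 + 8\right) \right)}}{-989} = \frac{\left(13 + 5\right) \left(-10 + 8\right)}{-989} = 18 \left(-2\right) \left(- \frac{1}{989}\right) = \left(-36\right) \left(- \frac{1}{989}\right) = \frac{36}{989}$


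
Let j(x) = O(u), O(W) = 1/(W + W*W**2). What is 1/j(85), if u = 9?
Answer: 738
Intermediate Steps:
O(W) = 1/(W + W**3)
j(x) = 1/738 (j(x) = 1/(9 + 9**3) = 1/(9 + 729) = 1/738)
1/j(85) = 1/(1/738) = 738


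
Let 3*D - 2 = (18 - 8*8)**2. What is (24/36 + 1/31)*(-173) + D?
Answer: 54413/93 ≈ 585.09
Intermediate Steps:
D = 706 (D = 2/3 + (18 - 8*8)**2/3 = 2/3 + (18 - 64)**2/3 = 2/3 + (1/3)*(-46)**2 = 2/3 + (1/3)*2116 = 2/3 + 2116/3 = 706)
(24/36 + 1/31)*(-173) + D = (24/36 + 1/31)*(-173) + 706 = (24*(1/36) + 1*(1/31))*(-173) + 706 = (2/3 + 1/31)*(-173) + 706 = (65/93)*(-173) + 706 = -11245/93 + 706 = 54413/93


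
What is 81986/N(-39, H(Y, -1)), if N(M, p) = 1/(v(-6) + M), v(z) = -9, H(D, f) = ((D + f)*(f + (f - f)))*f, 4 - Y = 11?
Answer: -3935328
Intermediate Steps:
Y = -7 (Y = 4 - 1*11 = 4 - 11 = -7)
H(D, f) = f²*(D + f) (H(D, f) = ((D + f)*(f + 0))*f = ((D + f)*f)*f = (f*(D + f))*f = f²*(D + f))
N(M, p) = 1/(-9 + M)
81986/N(-39, H(Y, -1)) = 81986/(1/(-9 - 39)) = 81986/(1/(-48)) = 81986/(-1/48) = 81986*(-48) = -3935328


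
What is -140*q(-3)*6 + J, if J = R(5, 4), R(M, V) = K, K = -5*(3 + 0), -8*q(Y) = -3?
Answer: -330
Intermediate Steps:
q(Y) = 3/8 (q(Y) = -⅛*(-3) = 3/8)
K = -15 (K = -5*3 = -15)
R(M, V) = -15
J = -15
-140*q(-3)*6 + J = -105*6/2 - 15 = -140*9/4 - 15 = -315 - 15 = -330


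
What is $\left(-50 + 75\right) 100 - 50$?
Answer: $2450$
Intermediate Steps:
$\left(-50 + 75\right) 100 - 50 = 25 \cdot 100 - 50 = 2500 - 50 = 2450$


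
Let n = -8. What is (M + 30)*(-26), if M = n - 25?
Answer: 78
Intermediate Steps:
M = -33 (M = -8 - 25 = -33)
(M + 30)*(-26) = (-33 + 30)*(-26) = -3*(-26) = 78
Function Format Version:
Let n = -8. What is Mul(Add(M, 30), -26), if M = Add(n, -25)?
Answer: 78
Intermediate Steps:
M = -33 (M = Add(-8, -25) = -33)
Mul(Add(M, 30), -26) = Mul(Add(-33, 30), -26) = Mul(-3, -26) = 78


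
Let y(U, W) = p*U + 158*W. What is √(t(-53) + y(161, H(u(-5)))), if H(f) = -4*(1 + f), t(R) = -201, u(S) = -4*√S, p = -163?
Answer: 2*√(-6769 + 632*I*√5) ≈ 17.085 + 165.43*I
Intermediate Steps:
H(f) = -4 - 4*f
y(U, W) = -163*U + 158*W
√(t(-53) + y(161, H(u(-5)))) = √(-201 + (-163*161 + 158*(-4 - (-16)*√(-5)))) = √(-201 + (-26243 + 158*(-4 - (-16)*I*√5))) = √(-201 + (-26243 + 158*(-4 + 16*I*√5))) = √(-201 + (-26243 + (-632 + 2528*I*√5))) = √(-201 + (-26875 + 2528*I*√5)) = √(-27076 + 2528*I*√5)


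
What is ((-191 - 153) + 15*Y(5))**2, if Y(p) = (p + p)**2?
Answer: 1336336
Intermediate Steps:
Y(p) = 4*p**2 (Y(p) = (2*p)**2 = 4*p**2)
((-191 - 153) + 15*Y(5))**2 = ((-191 - 153) + 15*(4*5**2))**2 = (-344 + 15*(4*25))**2 = (-344 + 15*100)**2 = (-344 + 1500)**2 = 1156**2 = 1336336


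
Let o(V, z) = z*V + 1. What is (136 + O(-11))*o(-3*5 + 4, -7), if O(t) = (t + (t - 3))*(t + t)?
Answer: 53508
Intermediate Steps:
O(t) = 2*t*(-3 + 2*t) (O(t) = (t + (-3 + t))*(2*t) = (-3 + 2*t)*(2*t) = 2*t*(-3 + 2*t))
o(V, z) = 1 + V*z (o(V, z) = V*z + 1 = 1 + V*z)
(136 + O(-11))*o(-3*5 + 4, -7) = (136 + 2*(-11)*(-3 + 2*(-11)))*(1 + (-3*5 + 4)*(-7)) = (136 + 2*(-11)*(-3 - 22))*(1 + (-15 + 4)*(-7)) = (136 + 2*(-11)*(-25))*(1 - 11*(-7)) = (136 + 550)*(1 + 77) = 686*78 = 53508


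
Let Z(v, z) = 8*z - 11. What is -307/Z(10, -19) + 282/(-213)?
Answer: 6475/11573 ≈ 0.55949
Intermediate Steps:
Z(v, z) = -11 + 8*z
-307/Z(10, -19) + 282/(-213) = -307/(-11 + 8*(-19)) + 282/(-213) = -307/(-11 - 152) + 282*(-1/213) = -307/(-163) - 94/71 = -307*(-1/163) - 94/71 = 307/163 - 94/71 = 6475/11573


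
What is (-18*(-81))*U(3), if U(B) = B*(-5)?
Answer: -21870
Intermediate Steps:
U(B) = -5*B
(-18*(-81))*U(3) = (-18*(-81))*(-5*3) = 1458*(-15) = -21870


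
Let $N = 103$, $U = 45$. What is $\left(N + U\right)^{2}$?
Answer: $21904$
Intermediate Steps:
$\left(N + U\right)^{2} = \left(103 + 45\right)^{2} = 148^{2} = 21904$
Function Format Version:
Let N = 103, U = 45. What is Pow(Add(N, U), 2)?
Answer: 21904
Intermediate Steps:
Pow(Add(N, U), 2) = Pow(Add(103, 45), 2) = Pow(148, 2) = 21904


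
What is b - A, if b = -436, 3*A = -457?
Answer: -851/3 ≈ -283.67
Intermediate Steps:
A = -457/3 (A = (⅓)*(-457) = -457/3 ≈ -152.33)
b - A = -436 - 1*(-457/3) = -436 + 457/3 = -851/3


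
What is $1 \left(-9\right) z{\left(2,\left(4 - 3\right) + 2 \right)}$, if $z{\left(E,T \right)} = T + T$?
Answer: $-54$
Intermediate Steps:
$z{\left(E,T \right)} = 2 T$
$1 \left(-9\right) z{\left(2,\left(4 - 3\right) + 2 \right)} = 1 \left(-9\right) 2 \left(\left(4 - 3\right) + 2\right) = - 9 \cdot 2 \left(1 + 2\right) = - 9 \cdot 2 \cdot 3 = \left(-9\right) 6 = -54$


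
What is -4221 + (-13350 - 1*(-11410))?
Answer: -6161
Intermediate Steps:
-4221 + (-13350 - 1*(-11410)) = -4221 + (-13350 + 11410) = -4221 - 1940 = -6161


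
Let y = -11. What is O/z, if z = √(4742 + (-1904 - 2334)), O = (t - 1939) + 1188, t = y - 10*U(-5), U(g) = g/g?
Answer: -193*√14/21 ≈ -34.388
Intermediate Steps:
U(g) = 1
t = -21 (t = -11 - 10*1 = -11 - 10 = -21)
O = -772 (O = (-21 - 1939) + 1188 = -1960 + 1188 = -772)
z = 6*√14 (z = √(4742 - 4238) = √504 = 6*√14 ≈ 22.450)
O/z = -772*√14/84 = -193*√14/21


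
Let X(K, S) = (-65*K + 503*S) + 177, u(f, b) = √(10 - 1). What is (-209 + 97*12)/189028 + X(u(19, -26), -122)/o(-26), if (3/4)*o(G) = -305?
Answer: 8702762339/57653540 ≈ 150.95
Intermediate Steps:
o(G) = -1220/3 (o(G) = (4/3)*(-305) = -1220/3)
u(f, b) = 3 (u(f, b) = √9 = 3)
X(K, S) = 177 - 65*K + 503*S
(-209 + 97*12)/189028 + X(u(19, -26), -122)/o(-26) = (-209 + 97*12)/189028 + (177 - 65*3 + 503*(-122))/(-1220/3) = (-209 + 1164)*(1/189028) + (177 - 195 - 61366)*(-3/1220) = 955*(1/189028) - 61384*(-3/1220) = 955/189028 + 46038/305 = 8702762339/57653540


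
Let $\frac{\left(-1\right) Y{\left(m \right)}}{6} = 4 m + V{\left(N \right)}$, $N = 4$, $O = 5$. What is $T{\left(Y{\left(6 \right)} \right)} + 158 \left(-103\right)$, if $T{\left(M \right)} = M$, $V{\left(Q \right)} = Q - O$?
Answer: $-16412$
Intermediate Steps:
$V{\left(Q \right)} = -5 + Q$ ($V{\left(Q \right)} = Q - 5 = -5 + Q$)
$Y{\left(m \right)} = 6 - 24 m$ ($Y{\left(m \right)} = - 6 \left(4 m + \left(-5 + 4\right)\right) = - 6 \left(4 m - 1\right) = - 6 \left(-1 + 4 m\right) = 6 - 24 m$)
$T{\left(Y{\left(6 \right)} \right)} + 158 \left(-103\right) = \left(6 - 144\right) + 158 \left(-103\right) = \left(6 - 144\right) - 16274 = -138 - 16274 = -16412$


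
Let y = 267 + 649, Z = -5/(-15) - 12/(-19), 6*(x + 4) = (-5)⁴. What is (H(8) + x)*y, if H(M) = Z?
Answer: 1760094/19 ≈ 92637.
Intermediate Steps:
x = 601/6 (x = -4 + (⅙)*(-5)⁴ = -4 + (⅙)*625 = -4 + 625/6 = 601/6 ≈ 100.17)
Z = 55/57 (Z = -5*(-1/15) - 12*(-1/19) = ⅓ + 12/19 = 55/57 ≈ 0.96491)
H(M) = 55/57
y = 916
(H(8) + x)*y = (55/57 + 601/6)*916 = (3843/38)*916 = 1760094/19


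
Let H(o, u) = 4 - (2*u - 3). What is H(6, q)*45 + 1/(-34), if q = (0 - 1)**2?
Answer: 7649/34 ≈ 224.97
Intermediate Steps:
q = 1 (q = (-1)**2 = 1)
H(o, u) = 7 - 2*u (H(o, u) = 4 - (-3 + 2*u) = 4 + (3 - 2*u) = 7 - 2*u)
H(6, q)*45 + 1/(-34) = (7 - 2*1)*45 + 1/(-34) = (7 - 2)*45 - 1/34 = 5*45 - 1/34 = 225 - 1/34 = 7649/34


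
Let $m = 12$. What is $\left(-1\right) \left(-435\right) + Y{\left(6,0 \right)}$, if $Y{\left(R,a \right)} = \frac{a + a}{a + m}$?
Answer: $435$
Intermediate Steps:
$Y{\left(R,a \right)} = \frac{2 a}{12 + a}$ ($Y{\left(R,a \right)} = \frac{a + a}{a + 12} = \frac{2 a}{12 + a}$)
$\left(-1\right) \left(-435\right) + Y{\left(6,0 \right)} = \left(-1\right) \left(-435\right) + 2 \cdot 0 \frac{1}{12 + 0} = 435 + 2 \cdot 0 \cdot \frac{1}{12} = 435 + 0 = 435$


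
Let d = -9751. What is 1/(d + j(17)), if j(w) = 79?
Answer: -1/9672 ≈ -0.00010339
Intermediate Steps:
1/(d + j(17)) = 1/(-9751 + 79) = 1/(-9672) = -1/9672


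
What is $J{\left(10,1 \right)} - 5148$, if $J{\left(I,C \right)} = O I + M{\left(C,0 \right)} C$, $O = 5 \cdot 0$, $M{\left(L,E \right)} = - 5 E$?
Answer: $-5148$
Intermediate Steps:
$O = 0$
$J{\left(I,C \right)} = 0$ ($J{\left(I,C \right)} = 0 I + \left(-5\right) 0 C = 0 + 0 C = 0 + 0 = 0$)
$J{\left(10,1 \right)} - 5148 = 0 - 5148 = -5148$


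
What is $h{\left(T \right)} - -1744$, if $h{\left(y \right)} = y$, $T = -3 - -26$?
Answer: $1767$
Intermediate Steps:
$T = 23$ ($T = -3 + 26 = 23$)
$h{\left(T \right)} - -1744 = 23 - -1744 = 23 + 1744 = 1767$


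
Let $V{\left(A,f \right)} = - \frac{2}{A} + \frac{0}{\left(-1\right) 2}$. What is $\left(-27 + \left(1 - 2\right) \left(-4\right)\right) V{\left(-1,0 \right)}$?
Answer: $-46$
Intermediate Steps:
$V{\left(A,f \right)} = - \frac{2}{A}$ ($V{\left(A,f \right)} = - \frac{2}{A} + \frac{0}{-2} = - \frac{2}{A} + 0 \left(- \frac{1}{2}\right) = - \frac{2}{A} + 0 = - \frac{2}{A}$)
$\left(-27 + \left(1 - 2\right) \left(-4\right)\right) V{\left(-1,0 \right)} = \left(-27 + \left(1 - 2\right) \left(-4\right)\right) \left(- \frac{2}{-1}\right) = \left(-27 - -4\right) \left(\left(-2\right) \left(-1\right)\right) = \left(-27 + 4\right) 2 = \left(-23\right) 2 = -46$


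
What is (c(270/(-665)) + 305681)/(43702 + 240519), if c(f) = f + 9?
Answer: 40656716/37801393 ≈ 1.0755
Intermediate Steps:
c(f) = 9 + f
(c(270/(-665)) + 305681)/(43702 + 240519) = ((9 + 270/(-665)) + 305681)/(43702 + 240519) = ((9 + 270*(-1/665)) + 305681)/284221 = ((9 - 54/133) + 305681)*(1/284221) = (1143/133 + 305681)*(1/284221) = (40656716/133)*(1/284221) = 40656716/37801393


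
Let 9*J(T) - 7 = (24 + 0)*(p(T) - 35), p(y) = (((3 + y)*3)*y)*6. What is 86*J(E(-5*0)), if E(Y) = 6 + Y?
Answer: 1934570/9 ≈ 2.1495e+5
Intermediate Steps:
p(y) = 6*y*(9 + 3*y) (p(y) = ((9 + 3*y)*y)*6 = (y*(9 + 3*y))*6 = 6*y*(9 + 3*y))
J(T) = -833/9 + 48*T*(3 + T) (J(T) = 7/9 + ((24 + 0)*(18*T*(3 + T) - 35))/9 = 7/9 + (24*(-35 + 18*T*(3 + T)))/9 = 7/9 + (-840 + 432*T*(3 + T))/9 = 7/9 + (-280/3 + 48*T*(3 + T)) = -833/9 + 48*T*(3 + T))
86*J(E(-5*0)) = 86*(-833/9 + 48*(6 - 5*0)*(3 + (6 - 5*0))) = 86*(-833/9 + 48*(6 + 0)*(3 + (6 + 0))) = 86*(-833/9 + 48*6*(3 + 6)) = 86*(-833/9 + 48*6*9) = 86*(-833/9 + 2592) = 86*(22495/9) = 1934570/9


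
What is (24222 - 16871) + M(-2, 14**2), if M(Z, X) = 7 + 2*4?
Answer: 7366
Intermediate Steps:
M(Z, X) = 15 (M(Z, X) = 7 + 8 = 15)
(24222 - 16871) + M(-2, 14**2) = (24222 - 16871) + 15 = 7351 + 15 = 7366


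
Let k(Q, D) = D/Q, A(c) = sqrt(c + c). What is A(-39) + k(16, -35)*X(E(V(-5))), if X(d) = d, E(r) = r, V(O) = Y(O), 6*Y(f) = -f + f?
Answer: I*sqrt(78) ≈ 8.8318*I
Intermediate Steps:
Y(f) = 0 (Y(f) = (-f + f)/6 = (1/6)*0 = 0)
V(O) = 0
A(c) = sqrt(2)*sqrt(c) (A(c) = sqrt(2*c) = sqrt(2)*sqrt(c))
A(-39) + k(16, -35)*X(E(V(-5))) = sqrt(2)*sqrt(-39) - 35/16*0 = sqrt(2)*(I*sqrt(39)) - 35*1/16*0 = I*sqrt(78) - 35/16*0 = I*sqrt(78) + 0 = I*sqrt(78)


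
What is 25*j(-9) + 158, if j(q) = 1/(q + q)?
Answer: 2819/18 ≈ 156.61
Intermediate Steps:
j(q) = 1/(2*q)
25*j(-9) + 158 = 25*((½)/(-9)) + 158 = 25*((½)*(-⅑)) + 158 = 25*(-1/18) + 158 = -25/18 + 158 = 2819/18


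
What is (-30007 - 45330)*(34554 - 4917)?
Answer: -2232762669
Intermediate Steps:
(-30007 - 45330)*(34554 - 4917) = -75337*29637 = -2232762669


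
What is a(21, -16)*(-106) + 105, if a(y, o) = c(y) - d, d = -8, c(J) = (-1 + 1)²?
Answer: -743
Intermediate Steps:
c(J) = 0 (c(J) = 0² = 0)
a(y, o) = 8 (a(y, o) = 0 - 1*(-8) = 0 + 8 = 8)
a(21, -16)*(-106) + 105 = 8*(-106) + 105 = -848 + 105 = -743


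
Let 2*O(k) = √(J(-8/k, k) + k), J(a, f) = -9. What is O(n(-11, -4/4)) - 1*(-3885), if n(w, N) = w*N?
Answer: 3885 + √2/2 ≈ 3885.7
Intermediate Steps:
n(w, N) = N*w
O(k) = √(-9 + k)/2
O(n(-11, -4/4)) - 1*(-3885) = √(-9 - 4/4*(-11))/2 - 1*(-3885) = √(-9 - 4*¼*(-11))/2 + 3885 = √(-9 - 1*(-11))/2 + 3885 = √(-9 + 11)/2 + 3885 = √2/2 + 3885 = 3885 + √2/2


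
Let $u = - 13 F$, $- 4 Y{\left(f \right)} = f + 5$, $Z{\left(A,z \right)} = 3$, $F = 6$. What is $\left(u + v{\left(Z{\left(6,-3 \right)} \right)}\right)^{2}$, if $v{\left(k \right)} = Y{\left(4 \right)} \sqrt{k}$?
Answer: $\frac{97587}{16} + 351 \sqrt{3} \approx 6707.1$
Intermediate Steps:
$Y{\left(f \right)} = - \frac{5}{4} - \frac{f}{4}$ ($Y{\left(f \right)} = - \frac{f + 5}{4} = - \frac{5 + f}{4} = - \frac{5}{4} - \frac{f}{4}$)
$v{\left(k \right)} = - \frac{9 \sqrt{k}}{4}$ ($v{\left(k \right)} = \left(- \frac{5}{4} - 1\right) \sqrt{k} = - \frac{9 \sqrt{k}}{4}$)
$u = -78$ ($u = \left(-13\right) 6 = -78$)
$\left(u + v{\left(Z{\left(6,-3 \right)} \right)}\right)^{2} = \left(-78 - \frac{9 \sqrt{3}}{4}\right)^{2}$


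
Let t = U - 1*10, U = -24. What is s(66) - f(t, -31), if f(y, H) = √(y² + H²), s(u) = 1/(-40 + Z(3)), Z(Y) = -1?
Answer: -1/41 - √2117 ≈ -46.035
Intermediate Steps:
t = -34 (t = -24 - 1*10 = -24 - 10 = -34)
s(u) = -1/41 (s(u) = 1/(-40 - 1) = 1/(-41) = -1/41)
f(y, H) = √(H² + y²)
s(66) - f(t, -31) = -1/41 - √((-31)² + (-34)²) = -1/41 - √(961 + 1156) = -1/41 - √2117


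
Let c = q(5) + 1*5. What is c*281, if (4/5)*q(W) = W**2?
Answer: 40745/4 ≈ 10186.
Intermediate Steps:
q(W) = 5*W**2/4
c = 145/4 (c = (5/4)*5**2 + 1*5 = (5/4)*25 + 5 = 125/4 + 5 = 145/4 ≈ 36.250)
c*281 = (145/4)*281 = 40745/4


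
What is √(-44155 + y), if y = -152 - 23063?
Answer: I*√67370 ≈ 259.56*I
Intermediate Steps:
y = -23215
√(-44155 + y) = √(-44155 - 23215) = √(-67370) = I*√67370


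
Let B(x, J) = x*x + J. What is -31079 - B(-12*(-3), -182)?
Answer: -32193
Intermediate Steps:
B(x, J) = J + x² (B(x, J) = x² + J = J + x²)
-31079 - B(-12*(-3), -182) = -31079 - (-182 + (-12*(-3))²) = -31079 - (-182 + 36²) = -31079 - (-182 + 1296) = -31079 - 1*1114 = -31079 - 1114 = -32193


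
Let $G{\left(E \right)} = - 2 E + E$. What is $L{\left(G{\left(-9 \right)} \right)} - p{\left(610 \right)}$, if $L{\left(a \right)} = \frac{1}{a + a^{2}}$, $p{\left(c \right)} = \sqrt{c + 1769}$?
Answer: $\frac{1}{90} - \sqrt{2379} \approx -48.764$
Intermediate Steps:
$G{\left(E \right)} = - E$
$p{\left(c \right)} = \sqrt{1769 + c}$
$L{\left(G{\left(-9 \right)} \right)} - p{\left(610 \right)} = \frac{1}{\left(-1\right) \left(-9\right) \left(1 - -9\right)} - \sqrt{1769 + 610} = \frac{1}{9 \left(1 + 9\right)} - \sqrt{2379} = \frac{1}{9 \cdot 10} - \sqrt{2379} = \frac{1}{9} \cdot \frac{1}{10} - \sqrt{2379} = \frac{1}{90} - \sqrt{2379}$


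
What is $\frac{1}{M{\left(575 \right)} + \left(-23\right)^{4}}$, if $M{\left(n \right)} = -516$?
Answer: $\frac{1}{279325} \approx 3.5801 \cdot 10^{-6}$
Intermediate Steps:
$\frac{1}{M{\left(575 \right)} + \left(-23\right)^{4}} = \frac{1}{-516 + \left(-23\right)^{4}} = \frac{1}{-516 + 279841} = \frac{1}{279325}$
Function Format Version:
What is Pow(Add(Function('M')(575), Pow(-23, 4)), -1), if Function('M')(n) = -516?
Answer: Rational(1, 279325) ≈ 3.5801e-6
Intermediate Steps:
Pow(Add(Function('M')(575), Pow(-23, 4)), -1) = Pow(Add(-516, Pow(-23, 4)), -1) = Pow(Add(-516, 279841), -1) = Pow(279325, -1) = Rational(1, 279325)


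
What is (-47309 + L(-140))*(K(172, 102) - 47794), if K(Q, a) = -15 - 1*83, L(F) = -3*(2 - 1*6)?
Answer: 2265147924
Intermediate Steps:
L(F) = 12 (L(F) = -3*(2 - 6) = -3*(-4) = 12)
K(Q, a) = -98 (K(Q, a) = -15 - 83 = -98)
(-47309 + L(-140))*(K(172, 102) - 47794) = (-47309 + 12)*(-98 - 47794) = -47297*(-47892) = 2265147924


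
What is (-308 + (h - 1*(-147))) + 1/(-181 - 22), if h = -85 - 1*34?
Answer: -56841/203 ≈ -280.00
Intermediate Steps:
h = -119 (h = -85 - 34 = -119)
(-308 + (h - 1*(-147))) + 1/(-181 - 22) = (-308 + (-119 - 1*(-147))) + 1/(-181 - 22) = (-308 + (-119 + 147)) + 1/(-203) = (-308 + 28) - 1/203 = -280 - 1/203 = -56841/203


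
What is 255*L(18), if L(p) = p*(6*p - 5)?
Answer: 472770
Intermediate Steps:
L(p) = p*(-5 + 6*p)
255*L(18) = 255*(18*(-5 + 6*18)) = 255*(18*(-5 + 108)) = 255*(18*103) = 255*1854 = 472770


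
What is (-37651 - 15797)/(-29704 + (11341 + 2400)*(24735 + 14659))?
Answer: -8908/90213875 ≈ -9.8743e-5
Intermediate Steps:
(-37651 - 15797)/(-29704 + (11341 + 2400)*(24735 + 14659)) = -53448/(-29704 + 13741*39394) = -53448/(-29704 + 541312954) = -53448/541283250 = -53448*1/541283250 = -8908/90213875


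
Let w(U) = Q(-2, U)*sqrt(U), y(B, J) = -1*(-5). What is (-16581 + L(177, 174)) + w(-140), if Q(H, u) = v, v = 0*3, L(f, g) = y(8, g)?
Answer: -16576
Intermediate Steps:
y(B, J) = 5
L(f, g) = 5
v = 0
Q(H, u) = 0
w(U) = 0 (w(U) = 0*sqrt(U) = 0)
(-16581 + L(177, 174)) + w(-140) = (-16581 + 5) + 0 = -16576 + 0 = -16576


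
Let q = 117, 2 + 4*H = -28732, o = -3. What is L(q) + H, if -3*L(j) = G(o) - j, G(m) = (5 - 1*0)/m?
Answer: -128591/18 ≈ -7143.9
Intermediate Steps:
H = -14367/2 (H = -½ + (¼)*(-28732) = -½ - 7183 = -14367/2 ≈ -7183.5)
G(m) = 5/m (G(m) = (5 + 0)/m = 5/m)
L(j) = 5/9 + j/3 (L(j) = -(5/(-3) - j)/3 = -(5*(-⅓) - j)/3 = -(-5/3 - j)/3 = 5/9 + j/3)
L(q) + H = (5/9 + (⅓)*117) - 14367/2 = (5/9 + 39) - 14367/2 = 356/9 - 14367/2 = -128591/18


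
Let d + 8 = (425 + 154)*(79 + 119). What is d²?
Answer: 13140953956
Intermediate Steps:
d = 114634 (d = -8 + (425 + 154)*(79 + 119) = -8 + 579*198 = -8 + 114642 = 114634)
d² = 114634² = 13140953956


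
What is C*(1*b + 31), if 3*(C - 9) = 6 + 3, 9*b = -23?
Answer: 1024/3 ≈ 341.33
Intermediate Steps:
b = -23/9 (b = (1/9)*(-23) = -23/9 ≈ -2.5556)
C = 12 (C = 9 + (6 + 3)/3 = 9 + (1/3)*9 = 9 + 3 = 12)
C*(1*b + 31) = 12*(1*(-23/9) + 31) = 12*(-23/9 + 31) = 12*(256/9) = 1024/3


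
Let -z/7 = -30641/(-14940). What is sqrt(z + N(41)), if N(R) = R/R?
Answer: I*sqrt(82812005)/2490 ≈ 3.6547*I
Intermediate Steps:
N(R) = 1
z = -214487/14940 (z = -(-214487)/(-14940) = -(-214487)*(-1)/14940 = -7*30641/14940 = -214487/14940 ≈ -14.357)
sqrt(z + N(41)) = sqrt(-214487/14940 + 1) = sqrt(-199547/14940) = I*sqrt(82812005)/2490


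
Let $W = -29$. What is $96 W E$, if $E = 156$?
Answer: $-434304$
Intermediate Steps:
$96 W E = 96 \left(-29\right) 156 = \left(-2784\right) 156 = -434304$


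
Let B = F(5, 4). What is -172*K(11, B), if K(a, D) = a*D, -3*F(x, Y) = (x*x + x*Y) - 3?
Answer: 26488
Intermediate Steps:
F(x, Y) = 1 - x²/3 - Y*x/3 (F(x, Y) = -((x*x + x*Y) - 3)/3 = -((x² + Y*x) - 3)/3 = -(-3 + x² + Y*x)/3 = 1 - x²/3 - Y*x/3)
B = -14 (B = 1 - ⅓*5² - ⅓*4*5 = 1 - ⅓*25 - 20/3 = 1 - 25/3 - 20/3 = -14)
K(a, D) = D*a
-172*K(11, B) = -(-2408)*11 = -172*(-154) = 26488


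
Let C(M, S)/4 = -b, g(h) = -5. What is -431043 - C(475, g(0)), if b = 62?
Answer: -430795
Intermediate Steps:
C(M, S) = -248 (C(M, S) = 4*(-1*62) = 4*(-62) = -248)
-431043 - C(475, g(0)) = -431043 - 1*(-248) = -431043 + 248 = -430795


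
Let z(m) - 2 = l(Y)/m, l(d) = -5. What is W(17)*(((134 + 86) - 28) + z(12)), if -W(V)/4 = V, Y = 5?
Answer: -39491/3 ≈ -13164.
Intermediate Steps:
W(V) = -4*V
z(m) = 2 - 5/m
W(17)*(((134 + 86) - 28) + z(12)) = (-4*17)*(((134 + 86) - 28) + (2 - 5/12)) = -68*((220 - 28) + (2 - 5*1/12)) = -68*(192 + (2 - 5/12)) = -68*(192 + 19/12) = -68*2323/12 = -39491/3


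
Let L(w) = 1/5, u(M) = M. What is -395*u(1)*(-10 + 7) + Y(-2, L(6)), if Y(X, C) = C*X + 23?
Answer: 6038/5 ≈ 1207.6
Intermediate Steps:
L(w) = ⅕ (L(w) = 1*(⅕) = ⅕)
Y(X, C) = 23 + C*X
-395*u(1)*(-10 + 7) + Y(-2, L(6)) = -395*(-10 + 7) + (23 + (⅕)*(-2)) = -395*(-3) + (23 - ⅖) = -395*(-3) + 113/5 = 1185 + 113/5 = 6038/5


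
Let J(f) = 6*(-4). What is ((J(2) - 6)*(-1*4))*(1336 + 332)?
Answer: 200160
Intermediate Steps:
J(f) = -24
((J(2) - 6)*(-1*4))*(1336 + 332) = ((-24 - 6)*(-1*4))*(1336 + 332) = -30*(-4)*1668 = 120*1668 = 200160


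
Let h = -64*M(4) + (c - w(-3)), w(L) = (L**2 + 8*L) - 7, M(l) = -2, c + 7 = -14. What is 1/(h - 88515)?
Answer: -1/88386 ≈ -1.1314e-5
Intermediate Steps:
c = -21 (c = -7 - 14 = -21)
w(L) = -7 + L**2 + 8*L
h = 129 (h = -64*(-2) + (-21 - (-7 + (-3)**2 + 8*(-3))) = 128 + (-21 - (-7 + 9 - 24)) = 128 + (-21 - 1*(-22)) = 128 + (-21 + 22) = 128 + 1 = 129)
1/(h - 88515) = 1/(129 - 88515) = 1/(-88386) = -1/88386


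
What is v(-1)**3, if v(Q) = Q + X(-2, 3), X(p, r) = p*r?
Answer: -343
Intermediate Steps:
v(Q) = -6 + Q (v(Q) = Q - 2*3 = Q - 6 = -6 + Q)
v(-1)**3 = (-6 - 1)**3 = (-7)**3 = -343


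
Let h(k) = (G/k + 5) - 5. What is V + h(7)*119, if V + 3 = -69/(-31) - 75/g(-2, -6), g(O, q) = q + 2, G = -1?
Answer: 121/124 ≈ 0.97581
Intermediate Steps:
g(O, q) = 2 + q
h(k) = -1/k (h(k) = (-1/k + 5) - 5 = (5 - 1/k) - 5 = -1/k)
V = 2229/124 (V = -3 + (-69/(-31) - 75/(2 - 6)) = -3 + (-69*(-1/31) - 75/(-4)) = -3 + (69/31 - 75*(-¼)) = -3 + (69/31 + 75/4) = -3 + 2601/124 = 2229/124 ≈ 17.976)
V + h(7)*119 = 2229/124 - 1/7*119 = 2229/124 - 1*⅐*119 = 2229/124 - ⅐*119 = 2229/124 - 17 = 121/124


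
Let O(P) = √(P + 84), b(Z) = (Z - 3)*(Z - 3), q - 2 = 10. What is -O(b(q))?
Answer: -√165 ≈ -12.845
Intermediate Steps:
q = 12 (q = 2 + 10 = 12)
b(Z) = (-3 + Z)² (b(Z) = (-3 + Z)*(-3 + Z) = (-3 + Z)²)
O(P) = √(84 + P)
-O(b(q)) = -√(84 + (-3 + 12)²) = -√(84 + 9²) = -√(84 + 81) = -√165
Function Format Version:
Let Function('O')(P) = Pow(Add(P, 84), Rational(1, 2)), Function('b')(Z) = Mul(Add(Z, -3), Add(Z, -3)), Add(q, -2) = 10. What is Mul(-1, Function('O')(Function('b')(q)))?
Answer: Mul(-1, Pow(165, Rational(1, 2))) ≈ -12.845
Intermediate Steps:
q = 12 (q = Add(2, 10) = 12)
Function('b')(Z) = Pow(Add(-3, Z), 2) (Function('b')(Z) = Mul(Add(-3, Z), Add(-3, Z)) = Pow(Add(-3, Z), 2))
Function('O')(P) = Pow(Add(84, P), Rational(1, 2))
Mul(-1, Function('O')(Function('b')(q))) = Mul(-1, Pow(Add(84, Pow(Add(-3, 12), 2)), Rational(1, 2))) = Mul(-1, Pow(Add(84, Pow(9, 2)), Rational(1, 2))) = Mul(-1, Pow(Add(84, 81), Rational(1, 2))) = Mul(-1, Pow(165, Rational(1, 2)))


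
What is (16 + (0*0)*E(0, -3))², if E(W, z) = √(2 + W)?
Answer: 256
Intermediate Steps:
(16 + (0*0)*E(0, -3))² = (16 + (0*0)*√(2 + 0))² = (16 + 0*√2)² = (16 + 0)² = 16² = 256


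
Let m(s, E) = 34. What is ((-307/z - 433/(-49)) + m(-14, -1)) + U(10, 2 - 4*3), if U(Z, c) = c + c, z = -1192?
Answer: 1348891/58408 ≈ 23.094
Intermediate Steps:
U(Z, c) = 2*c
((-307/z - 433/(-49)) + m(-14, -1)) + U(10, 2 - 4*3) = ((-307/(-1192) - 433/(-49)) + 34) + 2*(2 - 4*3) = ((-307*(-1/1192) - 433*(-1/49)) + 34) + 2*(2 - 12) = ((307/1192 + 433/49) + 34) + 2*(-10) = (531179/58408 + 34) - 20 = 2517051/58408 - 20 = 1348891/58408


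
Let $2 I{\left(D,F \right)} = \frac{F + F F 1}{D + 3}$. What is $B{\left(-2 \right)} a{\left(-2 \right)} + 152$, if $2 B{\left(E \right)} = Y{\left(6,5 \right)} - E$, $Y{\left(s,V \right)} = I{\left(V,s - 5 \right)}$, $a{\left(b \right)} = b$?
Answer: $\frac{1199}{8} \approx 149.88$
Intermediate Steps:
$I{\left(D,F \right)} = \frac{F + F^{2}}{2 \left(3 + D\right)}$ ($I{\left(D,F \right)} = \frac{\left(F + F F 1\right) \frac{1}{D + 3}}{2} = \frac{\left(F + F^{2} \cdot 1\right) \frac{1}{3 + D}}{2} = \frac{\left(F + F^{2}\right) \frac{1}{3 + D}}{2} = \frac{\frac{1}{3 + D} \left(F + F^{2}\right)}{2} = \frac{F + F^{2}}{2 \left(3 + D\right)}$)
$Y{\left(s,V \right)} = \frac{\left(-5 + s\right) \left(-4 + s\right)}{2 \left(3 + V\right)}$ ($Y{\left(s,V \right)} = \frac{\left(s - 5\right) \left(1 + \left(s - 5\right)\right)}{2 \left(3 + V\right)} = \frac{\left(-5 + s\right) \left(1 + \left(-5 + s\right)\right)}{2 \left(3 + V\right)} = \frac{\left(-5 + s\right) \left(-4 + s\right)}{2 \left(3 + V\right)}$)
$B{\left(E \right)} = \frac{1}{16} - \frac{E}{2}$ ($B{\left(E \right)} = \frac{\frac{\left(-5 + 6\right) \left(-4 + 6\right)}{2 \left(3 + 5\right)} - E}{2} = \frac{\frac{1}{2} \cdot \frac{1}{8} \cdot 1 \cdot 2 - E}{2} = \frac{\frac{1}{8} - E}{2} = \frac{1}{16} - \frac{E}{2}$)
$B{\left(-2 \right)} a{\left(-2 \right)} + 152 = \left(\frac{1}{16} - -1\right) \left(-2\right) + 152 = \left(\frac{1}{16} + 1\right) \left(-2\right) + 152 = \frac{17}{16} \left(-2\right) + 152 = - \frac{17}{8} + 152 = \frac{1199}{8}$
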